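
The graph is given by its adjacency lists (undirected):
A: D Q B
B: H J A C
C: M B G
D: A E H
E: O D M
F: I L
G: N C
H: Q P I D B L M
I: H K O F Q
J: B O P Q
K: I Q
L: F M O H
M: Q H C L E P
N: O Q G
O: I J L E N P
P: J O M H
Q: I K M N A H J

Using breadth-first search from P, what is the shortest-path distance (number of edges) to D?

2

Level 0: P
Level 1: H, J, M, O
Level 2: B, C, D, E, I, L, N, Q
Level 3: A, F, G, K
D first appears at level 2.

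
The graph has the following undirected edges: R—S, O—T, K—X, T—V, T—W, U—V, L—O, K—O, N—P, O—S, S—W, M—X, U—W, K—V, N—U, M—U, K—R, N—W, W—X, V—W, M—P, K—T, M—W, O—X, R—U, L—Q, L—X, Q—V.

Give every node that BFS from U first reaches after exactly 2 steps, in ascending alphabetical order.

K, P, Q, S, T, X

Level 0: U
Level 1: M, N, R, V, W
Level 2: K, P, Q, S, T, X
Level 3: L, O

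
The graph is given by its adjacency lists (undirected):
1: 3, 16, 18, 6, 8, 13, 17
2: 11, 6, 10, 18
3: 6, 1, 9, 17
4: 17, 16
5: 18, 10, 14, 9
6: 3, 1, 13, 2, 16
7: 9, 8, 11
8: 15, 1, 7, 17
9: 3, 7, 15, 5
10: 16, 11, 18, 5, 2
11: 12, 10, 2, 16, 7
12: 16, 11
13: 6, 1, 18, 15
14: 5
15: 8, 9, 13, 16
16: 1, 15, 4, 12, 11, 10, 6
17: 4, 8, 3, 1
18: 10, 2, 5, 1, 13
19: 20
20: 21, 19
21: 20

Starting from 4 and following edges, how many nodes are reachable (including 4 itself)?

BFS from 4 visits: 4, 17, 16, 8, 3, 1, 15, 12, 11, 10, 6, 7, 9, 18, 13, 2, 5, 14
Reachable nodes: 18 of 21 total.

18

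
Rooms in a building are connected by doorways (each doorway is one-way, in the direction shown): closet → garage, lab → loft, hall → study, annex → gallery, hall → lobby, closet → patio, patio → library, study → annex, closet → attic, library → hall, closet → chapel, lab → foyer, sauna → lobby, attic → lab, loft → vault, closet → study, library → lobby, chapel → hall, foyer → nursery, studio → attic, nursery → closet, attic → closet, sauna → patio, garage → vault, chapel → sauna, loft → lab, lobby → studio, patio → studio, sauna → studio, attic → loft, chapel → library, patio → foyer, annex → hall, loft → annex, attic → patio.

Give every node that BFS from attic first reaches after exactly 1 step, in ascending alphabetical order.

Level 0: attic
Level 1: closet, lab, loft, patio
Level 2: annex, chapel, foyer, garage, library, studio, study, vault
Level 3: gallery, hall, lobby, nursery, sauna

closet, lab, loft, patio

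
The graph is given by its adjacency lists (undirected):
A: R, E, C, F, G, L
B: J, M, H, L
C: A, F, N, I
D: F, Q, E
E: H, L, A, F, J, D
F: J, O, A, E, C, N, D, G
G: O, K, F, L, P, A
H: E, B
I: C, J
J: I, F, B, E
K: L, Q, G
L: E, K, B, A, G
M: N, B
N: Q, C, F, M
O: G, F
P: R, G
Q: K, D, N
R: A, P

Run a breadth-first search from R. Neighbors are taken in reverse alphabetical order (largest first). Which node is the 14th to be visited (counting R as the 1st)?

Visit R; enqueue P, A → queue [P, A]
Visit P; enqueue G → queue [A, G]
Visit A; enqueue L, F, E, C → queue [G, L, F, E, C]
Visit G; enqueue O, K → queue [L, F, E, C, O, K]
Visit L; enqueue B → queue [F, E, C, O, K, B]
Visit F; enqueue N, J, D → queue [E, C, O, K, B, N, J, D]
Visit E; enqueue H → queue [C, O, K, B, N, J, D, H]
Visit C; enqueue I → queue [O, K, B, N, J, D, H, I]
Visit O → queue [K, B, N, J, D, H, I]
Visit K; enqueue Q → queue [B, N, J, D, H, I, Q]
Visit B; enqueue M → queue [N, J, D, H, I, Q, M]
Visit N → queue [J, D, H, I, Q, M]
Visit J → queue [D, H, I, Q, M]
Visit D → queue [H, I, Q, M]
Visit H → queue [I, Q, M]
Visit I → queue [Q, M]
Visit Q → queue [M]
Visit M → queue []

Visit order: R, P, A, G, L, F, E, C, O, K, B, N, J, D, H, I, Q, M

D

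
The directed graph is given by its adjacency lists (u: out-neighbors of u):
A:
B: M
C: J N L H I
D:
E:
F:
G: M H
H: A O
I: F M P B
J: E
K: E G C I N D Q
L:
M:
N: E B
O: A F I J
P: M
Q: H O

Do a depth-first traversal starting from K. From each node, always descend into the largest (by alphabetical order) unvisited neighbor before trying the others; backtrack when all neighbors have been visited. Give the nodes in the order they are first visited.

K, Q, O, J, E, I, P, M, F, B, A, H, N, G, D, C, L

Visit K
K → Q
Q → O
O → J
J → E
O → I
I → P
P → M
I → F
I → B
O → A
Q → H
K → N
K → G
K → D
K → C
C → L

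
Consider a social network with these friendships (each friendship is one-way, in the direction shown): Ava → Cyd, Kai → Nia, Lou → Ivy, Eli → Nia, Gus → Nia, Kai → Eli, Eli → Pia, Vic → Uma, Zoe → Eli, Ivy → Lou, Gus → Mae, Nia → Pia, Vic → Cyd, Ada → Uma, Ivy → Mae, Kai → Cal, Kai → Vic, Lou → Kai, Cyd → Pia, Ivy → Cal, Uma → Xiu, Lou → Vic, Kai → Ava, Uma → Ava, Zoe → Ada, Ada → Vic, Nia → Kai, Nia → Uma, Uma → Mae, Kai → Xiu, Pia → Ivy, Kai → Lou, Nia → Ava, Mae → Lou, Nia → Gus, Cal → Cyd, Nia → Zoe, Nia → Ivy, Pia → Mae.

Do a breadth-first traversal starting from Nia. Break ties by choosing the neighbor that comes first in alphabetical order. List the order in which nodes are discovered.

Nia, Ava, Gus, Ivy, Kai, Pia, Uma, Zoe, Cyd, Mae, Cal, Lou, Eli, Vic, Xiu, Ada

Visit Nia; enqueue Ava, Gus, Ivy, Kai, Pia, Uma, Zoe → queue [Ava, Gus, Ivy, Kai, Pia, Uma, Zoe]
Visit Ava; enqueue Cyd → queue [Gus, Ivy, Kai, Pia, Uma, Zoe, Cyd]
Visit Gus; enqueue Mae → queue [Ivy, Kai, Pia, Uma, Zoe, Cyd, Mae]
Visit Ivy; enqueue Cal, Lou → queue [Kai, Pia, Uma, Zoe, Cyd, Mae, Cal, Lou]
Visit Kai; enqueue Eli, Vic, Xiu → queue [Pia, Uma, Zoe, Cyd, Mae, Cal, Lou, Eli, Vic, Xiu]
Visit Pia → queue [Uma, Zoe, Cyd, Mae, Cal, Lou, Eli, Vic, Xiu]
Visit Uma → queue [Zoe, Cyd, Mae, Cal, Lou, Eli, Vic, Xiu]
Visit Zoe; enqueue Ada → queue [Cyd, Mae, Cal, Lou, Eli, Vic, Xiu, Ada]
Visit Cyd → queue [Mae, Cal, Lou, Eli, Vic, Xiu, Ada]
Visit Mae → queue [Cal, Lou, Eli, Vic, Xiu, Ada]
Visit Cal → queue [Lou, Eli, Vic, Xiu, Ada]
Visit Lou → queue [Eli, Vic, Xiu, Ada]
Visit Eli → queue [Vic, Xiu, Ada]
Visit Vic → queue [Xiu, Ada]
Visit Xiu → queue [Ada]
Visit Ada → queue []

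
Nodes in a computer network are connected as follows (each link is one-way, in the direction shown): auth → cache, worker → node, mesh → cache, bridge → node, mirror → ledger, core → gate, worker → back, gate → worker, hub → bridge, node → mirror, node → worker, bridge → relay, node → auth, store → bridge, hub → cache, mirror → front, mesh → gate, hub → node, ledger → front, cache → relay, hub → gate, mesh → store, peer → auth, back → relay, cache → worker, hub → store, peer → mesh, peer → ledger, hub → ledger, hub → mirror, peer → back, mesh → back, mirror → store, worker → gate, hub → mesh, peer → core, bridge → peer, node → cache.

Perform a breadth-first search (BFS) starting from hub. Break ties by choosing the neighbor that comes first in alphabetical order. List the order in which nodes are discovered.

Visit hub; enqueue bridge, cache, gate, ledger, mesh, mirror, node, store → queue [bridge, cache, gate, ledger, mesh, mirror, node, store]
Visit bridge; enqueue peer, relay → queue [cache, gate, ledger, mesh, mirror, node, store, peer, relay]
Visit cache; enqueue worker → queue [gate, ledger, mesh, mirror, node, store, peer, relay, worker]
Visit gate → queue [ledger, mesh, mirror, node, store, peer, relay, worker]
Visit ledger; enqueue front → queue [mesh, mirror, node, store, peer, relay, worker, front]
Visit mesh; enqueue back → queue [mirror, node, store, peer, relay, worker, front, back]
Visit mirror → queue [node, store, peer, relay, worker, front, back]
Visit node; enqueue auth → queue [store, peer, relay, worker, front, back, auth]
Visit store → queue [peer, relay, worker, front, back, auth]
Visit peer; enqueue core → queue [relay, worker, front, back, auth, core]
Visit relay → queue [worker, front, back, auth, core]
Visit worker → queue [front, back, auth, core]
Visit front → queue [back, auth, core]
Visit back → queue [auth, core]
Visit auth → queue [core]
Visit core → queue []

hub, bridge, cache, gate, ledger, mesh, mirror, node, store, peer, relay, worker, front, back, auth, core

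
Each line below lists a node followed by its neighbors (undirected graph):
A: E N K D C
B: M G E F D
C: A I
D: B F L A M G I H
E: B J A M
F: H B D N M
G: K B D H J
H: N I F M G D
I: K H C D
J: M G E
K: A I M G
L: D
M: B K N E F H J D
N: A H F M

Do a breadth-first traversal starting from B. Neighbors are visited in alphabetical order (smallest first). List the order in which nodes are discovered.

B, D, E, F, G, M, A, H, I, L, J, N, K, C

Visit B; enqueue D, E, F, G, M → queue [D, E, F, G, M]
Visit D; enqueue A, H, I, L → queue [E, F, G, M, A, H, I, L]
Visit E; enqueue J → queue [F, G, M, A, H, I, L, J]
Visit F; enqueue N → queue [G, M, A, H, I, L, J, N]
Visit G; enqueue K → queue [M, A, H, I, L, J, N, K]
Visit M → queue [A, H, I, L, J, N, K]
Visit A; enqueue C → queue [H, I, L, J, N, K, C]
Visit H → queue [I, L, J, N, K, C]
Visit I → queue [L, J, N, K, C]
Visit L → queue [J, N, K, C]
Visit J → queue [N, K, C]
Visit N → queue [K, C]
Visit K → queue [C]
Visit C → queue []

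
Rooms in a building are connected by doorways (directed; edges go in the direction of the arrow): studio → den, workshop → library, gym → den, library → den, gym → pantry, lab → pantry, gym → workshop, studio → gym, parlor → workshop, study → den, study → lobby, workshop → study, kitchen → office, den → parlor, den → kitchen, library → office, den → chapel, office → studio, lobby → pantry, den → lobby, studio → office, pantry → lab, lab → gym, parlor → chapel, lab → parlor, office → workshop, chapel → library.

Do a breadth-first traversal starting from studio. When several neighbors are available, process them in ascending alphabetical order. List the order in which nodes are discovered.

studio, den, gym, office, chapel, kitchen, lobby, parlor, pantry, workshop, library, lab, study

Visit studio; enqueue den, gym, office → queue [den, gym, office]
Visit den; enqueue chapel, kitchen, lobby, parlor → queue [gym, office, chapel, kitchen, lobby, parlor]
Visit gym; enqueue pantry, workshop → queue [office, chapel, kitchen, lobby, parlor, pantry, workshop]
Visit office → queue [chapel, kitchen, lobby, parlor, pantry, workshop]
Visit chapel; enqueue library → queue [kitchen, lobby, parlor, pantry, workshop, library]
Visit kitchen → queue [lobby, parlor, pantry, workshop, library]
Visit lobby → queue [parlor, pantry, workshop, library]
Visit parlor → queue [pantry, workshop, library]
Visit pantry; enqueue lab → queue [workshop, library, lab]
Visit workshop; enqueue study → queue [library, lab, study]
Visit library → queue [lab, study]
Visit lab → queue [study]
Visit study → queue []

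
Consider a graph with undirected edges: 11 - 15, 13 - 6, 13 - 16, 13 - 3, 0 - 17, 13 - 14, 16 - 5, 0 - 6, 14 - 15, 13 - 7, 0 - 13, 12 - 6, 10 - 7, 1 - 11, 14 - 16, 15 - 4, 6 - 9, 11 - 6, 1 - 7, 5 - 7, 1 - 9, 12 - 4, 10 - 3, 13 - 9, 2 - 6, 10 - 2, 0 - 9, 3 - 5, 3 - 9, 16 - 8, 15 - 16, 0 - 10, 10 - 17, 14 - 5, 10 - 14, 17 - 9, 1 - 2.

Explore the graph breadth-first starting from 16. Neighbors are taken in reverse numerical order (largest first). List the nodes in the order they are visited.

16 15 14 13 8 5 11 4 10 9 7 6 3 0 1 12 17 2

Visit 16; enqueue 15, 14, 13, 8, 5 → queue [15, 14, 13, 8, 5]
Visit 15; enqueue 11, 4 → queue [14, 13, 8, 5, 11, 4]
Visit 14; enqueue 10 → queue [13, 8, 5, 11, 4, 10]
Visit 13; enqueue 9, 7, 6, 3, 0 → queue [8, 5, 11, 4, 10, 9, 7, 6, 3, 0]
Visit 8 → queue [5, 11, 4, 10, 9, 7, 6, 3, 0]
Visit 5 → queue [11, 4, 10, 9, 7, 6, 3, 0]
Visit 11; enqueue 1 → queue [4, 10, 9, 7, 6, 3, 0, 1]
Visit 4; enqueue 12 → queue [10, 9, 7, 6, 3, 0, 1, 12]
Visit 10; enqueue 17, 2 → queue [9, 7, 6, 3, 0, 1, 12, 17, 2]
Visit 9 → queue [7, 6, 3, 0, 1, 12, 17, 2]
Visit 7 → queue [6, 3, 0, 1, 12, 17, 2]
Visit 6 → queue [3, 0, 1, 12, 17, 2]
Visit 3 → queue [0, 1, 12, 17, 2]
Visit 0 → queue [1, 12, 17, 2]
Visit 1 → queue [12, 17, 2]
Visit 12 → queue [17, 2]
Visit 17 → queue [2]
Visit 2 → queue []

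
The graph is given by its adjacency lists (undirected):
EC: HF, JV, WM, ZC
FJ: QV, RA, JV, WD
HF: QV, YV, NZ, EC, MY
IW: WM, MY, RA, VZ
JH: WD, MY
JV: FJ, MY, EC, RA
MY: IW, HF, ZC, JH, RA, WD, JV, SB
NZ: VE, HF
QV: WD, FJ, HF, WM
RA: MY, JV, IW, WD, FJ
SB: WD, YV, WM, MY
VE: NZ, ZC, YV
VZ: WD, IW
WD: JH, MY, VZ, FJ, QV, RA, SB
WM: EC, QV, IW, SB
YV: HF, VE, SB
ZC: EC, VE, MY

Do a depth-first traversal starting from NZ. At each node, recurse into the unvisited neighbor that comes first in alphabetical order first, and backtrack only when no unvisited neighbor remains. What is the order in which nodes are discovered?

Visit NZ
NZ → HF
HF → EC
EC → JV
JV → FJ
FJ → QV
QV → WD
WD → JH
JH → MY
MY → IW
IW → RA
IW → VZ
IW → WM
WM → SB
SB → YV
YV → VE
VE → ZC

NZ, HF, EC, JV, FJ, QV, WD, JH, MY, IW, RA, VZ, WM, SB, YV, VE, ZC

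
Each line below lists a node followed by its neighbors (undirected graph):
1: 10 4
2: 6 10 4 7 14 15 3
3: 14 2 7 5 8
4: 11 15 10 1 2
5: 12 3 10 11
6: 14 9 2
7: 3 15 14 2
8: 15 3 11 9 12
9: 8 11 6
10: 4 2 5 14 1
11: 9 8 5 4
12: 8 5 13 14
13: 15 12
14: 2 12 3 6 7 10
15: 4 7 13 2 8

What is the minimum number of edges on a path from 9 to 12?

Level 0: 9
Level 1: 6, 8, 11
Level 2: 2, 3, 4, 5, 12, 14, 15
Level 3: 1, 7, 10, 13
12 first appears at level 2.

2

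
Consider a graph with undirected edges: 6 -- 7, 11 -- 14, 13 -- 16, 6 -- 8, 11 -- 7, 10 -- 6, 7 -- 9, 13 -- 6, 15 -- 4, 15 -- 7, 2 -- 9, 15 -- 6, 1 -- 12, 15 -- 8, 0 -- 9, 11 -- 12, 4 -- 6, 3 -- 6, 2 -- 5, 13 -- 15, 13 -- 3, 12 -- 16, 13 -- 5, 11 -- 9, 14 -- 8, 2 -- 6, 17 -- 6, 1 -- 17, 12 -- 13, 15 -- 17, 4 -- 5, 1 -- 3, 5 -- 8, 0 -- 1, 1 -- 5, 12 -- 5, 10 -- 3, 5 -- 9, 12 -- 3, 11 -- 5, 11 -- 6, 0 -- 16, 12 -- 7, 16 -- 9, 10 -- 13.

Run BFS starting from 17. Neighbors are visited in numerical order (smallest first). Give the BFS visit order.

17 -> 1 -> 6 -> 15 -> 0 -> 3 -> 5 -> 12 -> 2 -> 4 -> 7 -> 8 -> 10 -> 11 -> 13 -> 9 -> 16 -> 14

Visit 17; enqueue 1, 6, 15 → queue [1, 6, 15]
Visit 1; enqueue 0, 3, 5, 12 → queue [6, 15, 0, 3, 5, 12]
Visit 6; enqueue 2, 4, 7, 8, 10, 11, 13 → queue [15, 0, 3, 5, 12, 2, 4, 7, 8, 10, 11, 13]
Visit 15 → queue [0, 3, 5, 12, 2, 4, 7, 8, 10, 11, 13]
Visit 0; enqueue 9, 16 → queue [3, 5, 12, 2, 4, 7, 8, 10, 11, 13, 9, 16]
Visit 3 → queue [5, 12, 2, 4, 7, 8, 10, 11, 13, 9, 16]
Visit 5 → queue [12, 2, 4, 7, 8, 10, 11, 13, 9, 16]
Visit 12 → queue [2, 4, 7, 8, 10, 11, 13, 9, 16]
Visit 2 → queue [4, 7, 8, 10, 11, 13, 9, 16]
Visit 4 → queue [7, 8, 10, 11, 13, 9, 16]
Visit 7 → queue [8, 10, 11, 13, 9, 16]
Visit 8; enqueue 14 → queue [10, 11, 13, 9, 16, 14]
Visit 10 → queue [11, 13, 9, 16, 14]
Visit 11 → queue [13, 9, 16, 14]
Visit 13 → queue [9, 16, 14]
Visit 9 → queue [16, 14]
Visit 16 → queue [14]
Visit 14 → queue []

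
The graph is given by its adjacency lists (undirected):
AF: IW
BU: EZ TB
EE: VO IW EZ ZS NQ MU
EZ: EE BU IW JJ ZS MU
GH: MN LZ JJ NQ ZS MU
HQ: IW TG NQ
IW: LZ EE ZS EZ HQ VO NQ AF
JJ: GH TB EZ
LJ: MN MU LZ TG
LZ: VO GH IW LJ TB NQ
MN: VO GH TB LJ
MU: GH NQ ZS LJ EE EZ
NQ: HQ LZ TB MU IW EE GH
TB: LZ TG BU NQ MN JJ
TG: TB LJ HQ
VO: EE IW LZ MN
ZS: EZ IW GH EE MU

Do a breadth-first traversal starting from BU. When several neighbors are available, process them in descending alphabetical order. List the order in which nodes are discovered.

Visit BU; enqueue TB, EZ → queue [TB, EZ]
Visit TB; enqueue TG, NQ, MN, LZ, JJ → queue [EZ, TG, NQ, MN, LZ, JJ]
Visit EZ; enqueue ZS, MU, IW, EE → queue [TG, NQ, MN, LZ, JJ, ZS, MU, IW, EE]
Visit TG; enqueue LJ, HQ → queue [NQ, MN, LZ, JJ, ZS, MU, IW, EE, LJ, HQ]
Visit NQ; enqueue GH → queue [MN, LZ, JJ, ZS, MU, IW, EE, LJ, HQ, GH]
Visit MN; enqueue VO → queue [LZ, JJ, ZS, MU, IW, EE, LJ, HQ, GH, VO]
Visit LZ → queue [JJ, ZS, MU, IW, EE, LJ, HQ, GH, VO]
Visit JJ → queue [ZS, MU, IW, EE, LJ, HQ, GH, VO]
Visit ZS → queue [MU, IW, EE, LJ, HQ, GH, VO]
Visit MU → queue [IW, EE, LJ, HQ, GH, VO]
Visit IW; enqueue AF → queue [EE, LJ, HQ, GH, VO, AF]
Visit EE → queue [LJ, HQ, GH, VO, AF]
Visit LJ → queue [HQ, GH, VO, AF]
Visit HQ → queue [GH, VO, AF]
Visit GH → queue [VO, AF]
Visit VO → queue [AF]
Visit AF → queue []

BU -> TB -> EZ -> TG -> NQ -> MN -> LZ -> JJ -> ZS -> MU -> IW -> EE -> LJ -> HQ -> GH -> VO -> AF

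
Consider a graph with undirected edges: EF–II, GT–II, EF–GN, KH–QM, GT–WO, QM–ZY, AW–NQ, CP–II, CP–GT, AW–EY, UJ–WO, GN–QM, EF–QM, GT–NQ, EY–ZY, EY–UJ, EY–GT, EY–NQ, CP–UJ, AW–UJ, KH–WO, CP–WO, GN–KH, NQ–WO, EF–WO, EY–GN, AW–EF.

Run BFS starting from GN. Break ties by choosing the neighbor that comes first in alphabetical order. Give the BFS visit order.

Visit GN; enqueue EF, EY, KH, QM → queue [EF, EY, KH, QM]
Visit EF; enqueue AW, II, WO → queue [EY, KH, QM, AW, II, WO]
Visit EY; enqueue GT, NQ, UJ, ZY → queue [KH, QM, AW, II, WO, GT, NQ, UJ, ZY]
Visit KH → queue [QM, AW, II, WO, GT, NQ, UJ, ZY]
Visit QM → queue [AW, II, WO, GT, NQ, UJ, ZY]
Visit AW → queue [II, WO, GT, NQ, UJ, ZY]
Visit II; enqueue CP → queue [WO, GT, NQ, UJ, ZY, CP]
Visit WO → queue [GT, NQ, UJ, ZY, CP]
Visit GT → queue [NQ, UJ, ZY, CP]
Visit NQ → queue [UJ, ZY, CP]
Visit UJ → queue [ZY, CP]
Visit ZY → queue [CP]
Visit CP → queue []

GN, EF, EY, KH, QM, AW, II, WO, GT, NQ, UJ, ZY, CP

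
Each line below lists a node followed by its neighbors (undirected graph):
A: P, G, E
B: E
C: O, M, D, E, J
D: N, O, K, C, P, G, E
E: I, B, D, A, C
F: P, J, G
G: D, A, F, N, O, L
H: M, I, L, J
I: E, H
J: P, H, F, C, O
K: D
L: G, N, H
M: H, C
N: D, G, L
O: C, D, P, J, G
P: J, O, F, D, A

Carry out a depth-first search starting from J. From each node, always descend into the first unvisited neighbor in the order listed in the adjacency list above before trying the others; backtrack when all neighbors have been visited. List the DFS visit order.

J → P → O → C → M → H → I → E → B → D → N → G → A → F → L → K

Visit J
J → P
P → O
O → C
C → M
M → H
H → I
I → E
E → B
E → D
D → N
N → G
G → A
G → F
G → L
D → K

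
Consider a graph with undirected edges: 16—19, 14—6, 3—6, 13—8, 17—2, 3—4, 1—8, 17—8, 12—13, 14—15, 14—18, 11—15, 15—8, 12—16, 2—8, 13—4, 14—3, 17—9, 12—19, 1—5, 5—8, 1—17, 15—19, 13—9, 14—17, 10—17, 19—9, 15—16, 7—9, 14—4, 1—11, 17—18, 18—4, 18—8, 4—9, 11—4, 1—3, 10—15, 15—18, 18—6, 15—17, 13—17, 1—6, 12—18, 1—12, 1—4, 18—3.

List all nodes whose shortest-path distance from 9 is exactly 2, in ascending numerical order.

1, 2, 3, 8, 10, 11, 12, 14, 15, 16, 18

Level 0: 9
Level 1: 4, 7, 13, 17, 19
Level 2: 1, 2, 3, 8, 10, 11, 12, 14, 15, 16, 18
Level 3: 5, 6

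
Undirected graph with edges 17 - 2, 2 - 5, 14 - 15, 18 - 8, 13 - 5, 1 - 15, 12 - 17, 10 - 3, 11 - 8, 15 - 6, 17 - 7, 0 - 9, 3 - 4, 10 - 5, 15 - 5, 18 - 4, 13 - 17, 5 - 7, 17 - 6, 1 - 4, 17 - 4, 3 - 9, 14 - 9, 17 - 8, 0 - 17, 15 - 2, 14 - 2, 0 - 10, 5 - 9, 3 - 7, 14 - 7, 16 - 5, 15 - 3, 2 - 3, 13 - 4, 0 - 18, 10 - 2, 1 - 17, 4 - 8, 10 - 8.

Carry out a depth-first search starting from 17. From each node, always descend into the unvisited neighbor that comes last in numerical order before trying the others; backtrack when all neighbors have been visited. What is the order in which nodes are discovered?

17 13 5 16 15 14 9 3 10 8 18 4 1 0 11 2 7 6 12

Visit 17
17 → 13
13 → 5
5 → 16
5 → 15
15 → 14
14 → 9
9 → 3
3 → 10
10 → 8
8 → 18
18 → 4
4 → 1
18 → 0
8 → 11
10 → 2
3 → 7
15 → 6
17 → 12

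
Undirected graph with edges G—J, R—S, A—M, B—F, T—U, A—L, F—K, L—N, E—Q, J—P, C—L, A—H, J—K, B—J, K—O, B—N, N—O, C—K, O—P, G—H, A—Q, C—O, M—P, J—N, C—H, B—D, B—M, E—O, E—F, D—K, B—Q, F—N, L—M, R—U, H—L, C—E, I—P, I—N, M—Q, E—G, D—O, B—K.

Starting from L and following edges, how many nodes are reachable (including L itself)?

BFS from L visits: L, N, M, H, C, A, O, J, I, F, B, Q, P, G, K, E, D
Reachable nodes: 17 of 21 total.

17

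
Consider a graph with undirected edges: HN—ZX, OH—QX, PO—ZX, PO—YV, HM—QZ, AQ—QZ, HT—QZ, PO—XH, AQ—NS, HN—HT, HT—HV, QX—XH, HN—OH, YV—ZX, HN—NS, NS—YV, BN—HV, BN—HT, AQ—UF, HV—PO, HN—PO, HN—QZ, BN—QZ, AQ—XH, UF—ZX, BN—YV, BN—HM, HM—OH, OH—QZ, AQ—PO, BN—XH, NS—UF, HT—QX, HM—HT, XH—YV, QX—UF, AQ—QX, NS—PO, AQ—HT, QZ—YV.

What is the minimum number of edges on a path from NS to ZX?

2

Level 0: NS
Level 1: AQ, HN, PO, UF, YV
Level 2: BN, HT, HV, OH, QX, QZ, XH, ZX
Level 3: HM
ZX first appears at level 2.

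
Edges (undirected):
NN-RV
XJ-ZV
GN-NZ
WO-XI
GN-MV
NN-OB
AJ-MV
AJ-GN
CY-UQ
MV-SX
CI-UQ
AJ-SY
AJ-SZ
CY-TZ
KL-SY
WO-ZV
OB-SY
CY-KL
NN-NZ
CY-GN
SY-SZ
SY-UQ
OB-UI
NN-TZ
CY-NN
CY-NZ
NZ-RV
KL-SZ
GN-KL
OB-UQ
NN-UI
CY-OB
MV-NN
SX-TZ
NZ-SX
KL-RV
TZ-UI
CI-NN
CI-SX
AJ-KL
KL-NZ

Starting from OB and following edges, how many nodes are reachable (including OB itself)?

16

BFS from OB visits: OB, UQ, UI, SY, NN, CY, CI, TZ, SZ, KL, AJ, RV, NZ, MV, GN, SX
Reachable nodes: 16 of 20 total.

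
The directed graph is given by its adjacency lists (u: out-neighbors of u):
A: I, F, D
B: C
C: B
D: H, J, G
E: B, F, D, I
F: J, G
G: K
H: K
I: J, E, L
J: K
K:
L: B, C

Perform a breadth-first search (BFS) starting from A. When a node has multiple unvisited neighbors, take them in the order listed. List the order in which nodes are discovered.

A → I → F → D → J → E → L → G → H → K → B → C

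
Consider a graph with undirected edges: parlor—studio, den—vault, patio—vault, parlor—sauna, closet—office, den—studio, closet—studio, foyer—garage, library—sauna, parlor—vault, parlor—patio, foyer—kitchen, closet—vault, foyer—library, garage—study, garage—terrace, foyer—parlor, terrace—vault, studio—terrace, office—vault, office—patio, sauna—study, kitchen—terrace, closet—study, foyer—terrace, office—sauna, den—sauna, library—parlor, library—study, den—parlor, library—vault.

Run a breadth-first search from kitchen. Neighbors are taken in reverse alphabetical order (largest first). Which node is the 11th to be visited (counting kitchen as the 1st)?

Visit kitchen; enqueue terrace, foyer → queue [terrace, foyer]
Visit terrace; enqueue vault, studio, garage → queue [foyer, vault, studio, garage]
Visit foyer; enqueue parlor, library → queue [vault, studio, garage, parlor, library]
Visit vault; enqueue patio, office, den, closet → queue [studio, garage, parlor, library, patio, office, den, closet]
Visit studio → queue [garage, parlor, library, patio, office, den, closet]
Visit garage; enqueue study → queue [parlor, library, patio, office, den, closet, study]
Visit parlor; enqueue sauna → queue [library, patio, office, den, closet, study, sauna]
Visit library → queue [patio, office, den, closet, study, sauna]
Visit patio → queue [office, den, closet, study, sauna]
Visit office → queue [den, closet, study, sauna]
Visit den → queue [closet, study, sauna]
Visit closet → queue [study, sauna]
Visit study → queue [sauna]
Visit sauna → queue []

Visit order: kitchen, terrace, foyer, vault, studio, garage, parlor, library, patio, office, den, closet, study, sauna

den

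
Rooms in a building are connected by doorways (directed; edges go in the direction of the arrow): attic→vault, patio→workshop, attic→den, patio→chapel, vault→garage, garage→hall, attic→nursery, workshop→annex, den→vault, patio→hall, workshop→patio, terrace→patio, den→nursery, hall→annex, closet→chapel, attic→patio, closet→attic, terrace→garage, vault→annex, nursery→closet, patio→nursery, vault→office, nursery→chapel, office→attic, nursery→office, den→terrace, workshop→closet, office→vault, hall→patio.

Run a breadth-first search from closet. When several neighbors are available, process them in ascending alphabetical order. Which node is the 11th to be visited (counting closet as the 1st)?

workshop

Visit closet; enqueue attic, chapel → queue [attic, chapel]
Visit attic; enqueue den, nursery, patio, vault → queue [chapel, den, nursery, patio, vault]
Visit chapel → queue [den, nursery, patio, vault]
Visit den; enqueue terrace → queue [nursery, patio, vault, terrace]
Visit nursery; enqueue office → queue [patio, vault, terrace, office]
Visit patio; enqueue hall, workshop → queue [vault, terrace, office, hall, workshop]
Visit vault; enqueue annex, garage → queue [terrace, office, hall, workshop, annex, garage]
Visit terrace → queue [office, hall, workshop, annex, garage]
Visit office → queue [hall, workshop, annex, garage]
Visit hall → queue [workshop, annex, garage]
Visit workshop → queue [annex, garage]
Visit annex → queue [garage]
Visit garage → queue []

Visit order: closet, attic, chapel, den, nursery, patio, vault, terrace, office, hall, workshop, annex, garage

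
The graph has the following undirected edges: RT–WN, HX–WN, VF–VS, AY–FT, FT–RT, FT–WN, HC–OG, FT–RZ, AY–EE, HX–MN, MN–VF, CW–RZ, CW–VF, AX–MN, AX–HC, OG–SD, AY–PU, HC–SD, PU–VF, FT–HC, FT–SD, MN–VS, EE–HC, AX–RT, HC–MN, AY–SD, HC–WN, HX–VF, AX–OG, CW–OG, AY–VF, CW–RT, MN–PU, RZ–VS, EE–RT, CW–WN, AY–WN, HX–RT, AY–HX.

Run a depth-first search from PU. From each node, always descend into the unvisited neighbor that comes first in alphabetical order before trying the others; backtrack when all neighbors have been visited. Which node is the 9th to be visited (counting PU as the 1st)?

Visit PU
PU → AY
AY → EE
EE → HC
HC → AX
AX → MN
MN → HX
HX → RT
RT → CW
CW → OG
OG → SD
SD → FT
FT → RZ
RZ → VS
VS → VF
FT → WN

Visit order: PU, AY, EE, HC, AX, MN, HX, RT, CW, OG, SD, FT, RZ, VS, VF, WN

CW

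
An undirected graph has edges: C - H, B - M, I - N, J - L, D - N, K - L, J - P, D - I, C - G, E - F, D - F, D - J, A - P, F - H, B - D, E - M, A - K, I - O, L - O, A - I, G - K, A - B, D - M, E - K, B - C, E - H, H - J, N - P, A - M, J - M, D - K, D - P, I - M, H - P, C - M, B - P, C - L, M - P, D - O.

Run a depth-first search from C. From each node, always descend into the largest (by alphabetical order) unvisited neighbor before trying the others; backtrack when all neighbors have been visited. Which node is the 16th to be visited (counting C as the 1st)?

A

Visit C
C → M
M → P
P → N
N → I
I → O
O → L
L → K
K → G
K → E
E → H
H → J
J → D
D → F
D → B
B → A

Visit order: C, M, P, N, I, O, L, K, G, E, H, J, D, F, B, A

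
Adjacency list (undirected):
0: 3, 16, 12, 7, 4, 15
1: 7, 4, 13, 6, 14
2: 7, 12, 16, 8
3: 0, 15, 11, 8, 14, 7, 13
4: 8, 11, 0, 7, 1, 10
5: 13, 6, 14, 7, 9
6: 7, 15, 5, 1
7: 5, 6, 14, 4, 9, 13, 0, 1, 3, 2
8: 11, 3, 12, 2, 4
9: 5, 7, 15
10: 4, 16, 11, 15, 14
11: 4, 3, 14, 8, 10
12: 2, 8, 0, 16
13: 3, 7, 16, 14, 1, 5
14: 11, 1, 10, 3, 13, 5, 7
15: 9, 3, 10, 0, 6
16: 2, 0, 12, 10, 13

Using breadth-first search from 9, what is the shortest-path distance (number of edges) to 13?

2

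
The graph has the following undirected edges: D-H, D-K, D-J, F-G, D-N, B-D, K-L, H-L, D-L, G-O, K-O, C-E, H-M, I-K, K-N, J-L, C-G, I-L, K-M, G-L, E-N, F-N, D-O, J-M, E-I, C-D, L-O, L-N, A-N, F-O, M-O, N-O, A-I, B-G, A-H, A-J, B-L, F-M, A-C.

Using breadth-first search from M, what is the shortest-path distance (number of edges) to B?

3

Level 0: M
Level 1: F, H, J, K, O
Level 2: A, D, G, I, L, N
Level 3: B, C, E
B first appears at level 3.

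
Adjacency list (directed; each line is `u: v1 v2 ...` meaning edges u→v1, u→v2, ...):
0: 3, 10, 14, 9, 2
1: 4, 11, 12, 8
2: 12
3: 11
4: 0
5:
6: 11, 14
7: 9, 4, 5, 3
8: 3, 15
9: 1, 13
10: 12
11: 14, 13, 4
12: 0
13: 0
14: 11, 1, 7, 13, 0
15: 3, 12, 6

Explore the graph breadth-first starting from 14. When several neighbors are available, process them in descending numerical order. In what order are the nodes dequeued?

14, 13, 11, 7, 1, 0, 4, 9, 5, 3, 12, 8, 10, 2, 15, 6

Visit 14; enqueue 13, 11, 7, 1, 0 → queue [13, 11, 7, 1, 0]
Visit 13 → queue [11, 7, 1, 0]
Visit 11; enqueue 4 → queue [7, 1, 0, 4]
Visit 7; enqueue 9, 5, 3 → queue [1, 0, 4, 9, 5, 3]
Visit 1; enqueue 12, 8 → queue [0, 4, 9, 5, 3, 12, 8]
Visit 0; enqueue 10, 2 → queue [4, 9, 5, 3, 12, 8, 10, 2]
Visit 4 → queue [9, 5, 3, 12, 8, 10, 2]
Visit 9 → queue [5, 3, 12, 8, 10, 2]
Visit 5 → queue [3, 12, 8, 10, 2]
Visit 3 → queue [12, 8, 10, 2]
Visit 12 → queue [8, 10, 2]
Visit 8; enqueue 15 → queue [10, 2, 15]
Visit 10 → queue [2, 15]
Visit 2 → queue [15]
Visit 15; enqueue 6 → queue [6]
Visit 6 → queue []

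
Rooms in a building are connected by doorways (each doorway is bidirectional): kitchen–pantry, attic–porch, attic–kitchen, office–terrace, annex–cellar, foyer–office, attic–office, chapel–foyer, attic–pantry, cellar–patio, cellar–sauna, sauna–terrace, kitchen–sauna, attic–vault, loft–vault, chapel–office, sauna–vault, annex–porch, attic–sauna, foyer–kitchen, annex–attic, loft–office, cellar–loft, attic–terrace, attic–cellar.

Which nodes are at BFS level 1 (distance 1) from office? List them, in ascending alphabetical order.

attic, chapel, foyer, loft, terrace

Level 0: office
Level 1: attic, chapel, foyer, loft, terrace
Level 2: annex, cellar, kitchen, pantry, porch, sauna, vault
Level 3: patio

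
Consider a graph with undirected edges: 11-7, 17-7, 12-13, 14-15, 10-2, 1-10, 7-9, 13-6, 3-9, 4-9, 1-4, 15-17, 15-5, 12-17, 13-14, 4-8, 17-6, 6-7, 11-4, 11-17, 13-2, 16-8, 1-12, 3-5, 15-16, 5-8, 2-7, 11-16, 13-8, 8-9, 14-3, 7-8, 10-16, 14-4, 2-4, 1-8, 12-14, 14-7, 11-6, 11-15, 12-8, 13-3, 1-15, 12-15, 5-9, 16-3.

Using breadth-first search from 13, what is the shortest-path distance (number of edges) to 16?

2

Level 0: 13
Level 1: 2, 3, 6, 8, 12, 14
Level 2: 1, 4, 5, 7, 9, 10, 11, 15, 16, 17
16 first appears at level 2.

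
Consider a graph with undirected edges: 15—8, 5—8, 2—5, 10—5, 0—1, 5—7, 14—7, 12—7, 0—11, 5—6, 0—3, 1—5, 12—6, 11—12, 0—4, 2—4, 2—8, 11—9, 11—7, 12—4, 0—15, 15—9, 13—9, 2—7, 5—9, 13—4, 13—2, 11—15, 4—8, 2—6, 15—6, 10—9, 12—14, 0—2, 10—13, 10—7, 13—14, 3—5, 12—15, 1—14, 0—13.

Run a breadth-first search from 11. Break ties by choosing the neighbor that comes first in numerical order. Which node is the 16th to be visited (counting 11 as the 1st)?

8

Visit 11; enqueue 0, 7, 9, 12, 15 → queue [0, 7, 9, 12, 15]
Visit 0; enqueue 1, 2, 3, 4, 13 → queue [7, 9, 12, 15, 1, 2, 3, 4, 13]
Visit 7; enqueue 5, 10, 14 → queue [9, 12, 15, 1, 2, 3, 4, 13, 5, 10, 14]
Visit 9 → queue [12, 15, 1, 2, 3, 4, 13, 5, 10, 14]
Visit 12; enqueue 6 → queue [15, 1, 2, 3, 4, 13, 5, 10, 14, 6]
Visit 15; enqueue 8 → queue [1, 2, 3, 4, 13, 5, 10, 14, 6, 8]
Visit 1 → queue [2, 3, 4, 13, 5, 10, 14, 6, 8]
Visit 2 → queue [3, 4, 13, 5, 10, 14, 6, 8]
Visit 3 → queue [4, 13, 5, 10, 14, 6, 8]
Visit 4 → queue [13, 5, 10, 14, 6, 8]
Visit 13 → queue [5, 10, 14, 6, 8]
Visit 5 → queue [10, 14, 6, 8]
Visit 10 → queue [14, 6, 8]
Visit 14 → queue [6, 8]
Visit 6 → queue [8]
Visit 8 → queue []

Visit order: 11, 0, 7, 9, 12, 15, 1, 2, 3, 4, 13, 5, 10, 14, 6, 8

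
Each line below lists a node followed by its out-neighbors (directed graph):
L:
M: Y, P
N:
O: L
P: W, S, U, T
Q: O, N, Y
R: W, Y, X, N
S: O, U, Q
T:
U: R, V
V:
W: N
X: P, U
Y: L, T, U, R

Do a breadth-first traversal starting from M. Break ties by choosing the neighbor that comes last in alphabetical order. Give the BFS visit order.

Visit M; enqueue Y, P → queue [Y, P]
Visit Y; enqueue U, T, R, L → queue [P, U, T, R, L]
Visit P; enqueue W, S → queue [U, T, R, L, W, S]
Visit U; enqueue V → queue [T, R, L, W, S, V]
Visit T → queue [R, L, W, S, V]
Visit R; enqueue X, N → queue [L, W, S, V, X, N]
Visit L → queue [W, S, V, X, N]
Visit W → queue [S, V, X, N]
Visit S; enqueue Q, O → queue [V, X, N, Q, O]
Visit V → queue [X, N, Q, O]
Visit X → queue [N, Q, O]
Visit N → queue [Q, O]
Visit Q → queue [O]
Visit O → queue []

M Y P U T R L W S V X N Q O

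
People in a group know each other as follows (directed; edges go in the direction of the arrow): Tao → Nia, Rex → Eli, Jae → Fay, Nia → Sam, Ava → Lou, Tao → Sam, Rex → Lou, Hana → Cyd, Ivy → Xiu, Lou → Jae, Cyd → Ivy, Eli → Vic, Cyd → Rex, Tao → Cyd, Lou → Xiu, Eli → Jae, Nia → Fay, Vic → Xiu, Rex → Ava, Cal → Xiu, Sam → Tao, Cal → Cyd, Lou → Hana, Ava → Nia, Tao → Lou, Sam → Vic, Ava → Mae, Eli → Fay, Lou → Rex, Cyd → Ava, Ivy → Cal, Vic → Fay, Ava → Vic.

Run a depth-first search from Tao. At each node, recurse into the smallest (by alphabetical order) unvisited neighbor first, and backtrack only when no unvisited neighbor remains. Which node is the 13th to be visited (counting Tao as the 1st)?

Visit Tao
Tao → Cyd
Cyd → Ava
Ava → Lou
Lou → Hana
Lou → Jae
Jae → Fay
Lou → Rex
Rex → Eli
Eli → Vic
Vic → Xiu
Ava → Mae
Ava → Nia
Nia → Sam
Cyd → Ivy
Ivy → Cal

Visit order: Tao, Cyd, Ava, Lou, Hana, Jae, Fay, Rex, Eli, Vic, Xiu, Mae, Nia, Sam, Ivy, Cal

Nia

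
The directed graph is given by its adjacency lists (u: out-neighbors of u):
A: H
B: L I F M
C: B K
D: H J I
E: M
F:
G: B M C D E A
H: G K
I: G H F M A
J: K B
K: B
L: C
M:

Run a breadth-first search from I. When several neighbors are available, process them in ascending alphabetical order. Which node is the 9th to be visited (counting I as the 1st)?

Visit I; enqueue A, F, G, H, M → queue [A, F, G, H, M]
Visit A → queue [F, G, H, M]
Visit F → queue [G, H, M]
Visit G; enqueue B, C, D, E → queue [H, M, B, C, D, E]
Visit H; enqueue K → queue [M, B, C, D, E, K]
Visit M → queue [B, C, D, E, K]
Visit B; enqueue L → queue [C, D, E, K, L]
Visit C → queue [D, E, K, L]
Visit D; enqueue J → queue [E, K, L, J]
Visit E → queue [K, L, J]
Visit K → queue [L, J]
Visit L → queue [J]
Visit J → queue []

Visit order: I, A, F, G, H, M, B, C, D, E, K, L, J

D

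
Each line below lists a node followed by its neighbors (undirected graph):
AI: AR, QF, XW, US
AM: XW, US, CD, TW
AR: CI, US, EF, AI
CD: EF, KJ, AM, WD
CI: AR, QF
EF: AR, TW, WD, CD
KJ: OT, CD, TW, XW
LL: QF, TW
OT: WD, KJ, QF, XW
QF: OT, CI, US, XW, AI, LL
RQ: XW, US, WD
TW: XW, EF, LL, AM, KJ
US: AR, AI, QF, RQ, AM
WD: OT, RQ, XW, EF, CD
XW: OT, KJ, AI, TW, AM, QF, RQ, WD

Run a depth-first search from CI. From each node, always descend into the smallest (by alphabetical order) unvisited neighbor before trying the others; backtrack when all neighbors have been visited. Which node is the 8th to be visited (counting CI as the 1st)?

CD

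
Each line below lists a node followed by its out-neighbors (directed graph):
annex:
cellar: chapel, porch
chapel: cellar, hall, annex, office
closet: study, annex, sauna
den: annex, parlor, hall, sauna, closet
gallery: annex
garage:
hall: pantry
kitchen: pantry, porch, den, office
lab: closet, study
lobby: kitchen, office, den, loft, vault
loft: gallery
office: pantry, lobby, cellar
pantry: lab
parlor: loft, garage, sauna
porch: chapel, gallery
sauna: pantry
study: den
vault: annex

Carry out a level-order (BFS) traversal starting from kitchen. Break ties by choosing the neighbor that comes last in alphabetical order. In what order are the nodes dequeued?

kitchen, porch, pantry, office, den, gallery, chapel, lab, lobby, cellar, sauna, parlor, hall, closet, annex, study, vault, loft, garage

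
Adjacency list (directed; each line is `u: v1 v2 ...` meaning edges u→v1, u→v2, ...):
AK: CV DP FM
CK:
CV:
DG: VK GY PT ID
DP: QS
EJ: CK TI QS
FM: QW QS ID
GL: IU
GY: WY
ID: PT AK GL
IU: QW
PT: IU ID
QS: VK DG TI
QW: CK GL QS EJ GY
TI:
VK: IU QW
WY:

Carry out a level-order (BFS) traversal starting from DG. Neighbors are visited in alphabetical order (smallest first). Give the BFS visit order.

DG → GY → ID → PT → VK → WY → AK → GL → IU → QW → CV → DP → FM → CK → EJ → QS → TI

Visit DG; enqueue GY, ID, PT, VK → queue [GY, ID, PT, VK]
Visit GY; enqueue WY → queue [ID, PT, VK, WY]
Visit ID; enqueue AK, GL → queue [PT, VK, WY, AK, GL]
Visit PT; enqueue IU → queue [VK, WY, AK, GL, IU]
Visit VK; enqueue QW → queue [WY, AK, GL, IU, QW]
Visit WY → queue [AK, GL, IU, QW]
Visit AK; enqueue CV, DP, FM → queue [GL, IU, QW, CV, DP, FM]
Visit GL → queue [IU, QW, CV, DP, FM]
Visit IU → queue [QW, CV, DP, FM]
Visit QW; enqueue CK, EJ, QS → queue [CV, DP, FM, CK, EJ, QS]
Visit CV → queue [DP, FM, CK, EJ, QS]
Visit DP → queue [FM, CK, EJ, QS]
Visit FM → queue [CK, EJ, QS]
Visit CK → queue [EJ, QS]
Visit EJ; enqueue TI → queue [QS, TI]
Visit QS → queue [TI]
Visit TI → queue []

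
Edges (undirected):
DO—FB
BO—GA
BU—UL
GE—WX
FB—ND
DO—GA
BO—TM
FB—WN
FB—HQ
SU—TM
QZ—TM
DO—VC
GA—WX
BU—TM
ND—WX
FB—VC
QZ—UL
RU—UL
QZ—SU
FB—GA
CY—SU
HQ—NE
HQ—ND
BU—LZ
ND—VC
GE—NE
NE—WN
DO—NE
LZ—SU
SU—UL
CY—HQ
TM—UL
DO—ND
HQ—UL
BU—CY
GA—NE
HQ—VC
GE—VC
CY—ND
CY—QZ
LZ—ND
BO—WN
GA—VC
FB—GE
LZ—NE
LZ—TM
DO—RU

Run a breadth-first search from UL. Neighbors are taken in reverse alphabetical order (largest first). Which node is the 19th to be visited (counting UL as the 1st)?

WX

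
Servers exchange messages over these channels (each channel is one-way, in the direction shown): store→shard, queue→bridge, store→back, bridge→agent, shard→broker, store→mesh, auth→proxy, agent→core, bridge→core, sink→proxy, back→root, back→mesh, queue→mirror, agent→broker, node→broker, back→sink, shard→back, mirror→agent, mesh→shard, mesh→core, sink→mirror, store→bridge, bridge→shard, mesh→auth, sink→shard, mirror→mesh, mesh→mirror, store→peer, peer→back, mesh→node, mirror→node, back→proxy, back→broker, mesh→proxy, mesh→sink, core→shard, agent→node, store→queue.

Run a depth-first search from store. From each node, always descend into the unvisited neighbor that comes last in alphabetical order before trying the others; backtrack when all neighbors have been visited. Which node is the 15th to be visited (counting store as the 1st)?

Visit store
store → shard
shard → broker
shard → back
back → sink
sink → proxy
sink → mirror
mirror → node
mirror → mesh
mesh → core
mesh → auth
mirror → agent
back → root
store → queue
queue → bridge
store → peer

Visit order: store, shard, broker, back, sink, proxy, mirror, node, mesh, core, auth, agent, root, queue, bridge, peer

bridge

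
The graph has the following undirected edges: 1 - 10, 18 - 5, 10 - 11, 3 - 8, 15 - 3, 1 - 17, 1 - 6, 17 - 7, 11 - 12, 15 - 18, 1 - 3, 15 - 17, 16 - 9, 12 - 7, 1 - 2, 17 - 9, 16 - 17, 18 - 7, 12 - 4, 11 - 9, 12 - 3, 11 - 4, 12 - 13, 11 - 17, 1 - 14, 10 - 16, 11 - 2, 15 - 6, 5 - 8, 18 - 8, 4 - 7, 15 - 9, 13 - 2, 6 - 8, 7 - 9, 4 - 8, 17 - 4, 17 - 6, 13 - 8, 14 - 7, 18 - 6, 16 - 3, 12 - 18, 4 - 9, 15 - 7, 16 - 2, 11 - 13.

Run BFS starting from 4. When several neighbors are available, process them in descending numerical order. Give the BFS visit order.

4 17 12 11 9 8 7 16 15 6 1 18 13 3 10 2 5 14

Visit 4; enqueue 17, 12, 11, 9, 8, 7 → queue [17, 12, 11, 9, 8, 7]
Visit 17; enqueue 16, 15, 6, 1 → queue [12, 11, 9, 8, 7, 16, 15, 6, 1]
Visit 12; enqueue 18, 13, 3 → queue [11, 9, 8, 7, 16, 15, 6, 1, 18, 13, 3]
Visit 11; enqueue 10, 2 → queue [9, 8, 7, 16, 15, 6, 1, 18, 13, 3, 10, 2]
Visit 9 → queue [8, 7, 16, 15, 6, 1, 18, 13, 3, 10, 2]
Visit 8; enqueue 5 → queue [7, 16, 15, 6, 1, 18, 13, 3, 10, 2, 5]
Visit 7; enqueue 14 → queue [16, 15, 6, 1, 18, 13, 3, 10, 2, 5, 14]
Visit 16 → queue [15, 6, 1, 18, 13, 3, 10, 2, 5, 14]
Visit 15 → queue [6, 1, 18, 13, 3, 10, 2, 5, 14]
Visit 6 → queue [1, 18, 13, 3, 10, 2, 5, 14]
Visit 1 → queue [18, 13, 3, 10, 2, 5, 14]
Visit 18 → queue [13, 3, 10, 2, 5, 14]
Visit 13 → queue [3, 10, 2, 5, 14]
Visit 3 → queue [10, 2, 5, 14]
Visit 10 → queue [2, 5, 14]
Visit 2 → queue [5, 14]
Visit 5 → queue [14]
Visit 14 → queue []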